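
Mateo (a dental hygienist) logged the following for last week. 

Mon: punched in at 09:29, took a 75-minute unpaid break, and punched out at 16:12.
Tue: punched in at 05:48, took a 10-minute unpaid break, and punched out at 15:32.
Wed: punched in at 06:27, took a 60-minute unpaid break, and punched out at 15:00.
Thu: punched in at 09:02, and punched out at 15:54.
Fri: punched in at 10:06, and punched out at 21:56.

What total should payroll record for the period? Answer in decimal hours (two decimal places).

Mon: 09:29–16:12 = 6 h 43 min; less 75 min break → 5 h 28 min
Tue: 05:48–15:32 = 9 h 44 min; less 10 min break → 9 h 34 min
Wed: 06:27–15:00 = 8 h 33 min; less 60 min break → 7 h 33 min
Thu: 09:02–15:54 = 6 h 52 min
Fri: 10:06–21:56 = 11 h 50 min
Total: 5 h 28 min + 9 h 34 min + 7 h 33 min + 6 h 52 min + 11 h 50 min = 41 h 17 min.

41.28 hours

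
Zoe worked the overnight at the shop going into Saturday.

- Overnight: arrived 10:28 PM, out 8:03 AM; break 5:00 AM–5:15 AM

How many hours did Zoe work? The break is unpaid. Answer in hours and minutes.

9 h 20 min

Overnight: 10:28 PM → midnight = 1 h 32 min; midnight → 8:03 AM = 8 h 3 min; span 9 h 35 min; less 15 min break → 9 h 20 min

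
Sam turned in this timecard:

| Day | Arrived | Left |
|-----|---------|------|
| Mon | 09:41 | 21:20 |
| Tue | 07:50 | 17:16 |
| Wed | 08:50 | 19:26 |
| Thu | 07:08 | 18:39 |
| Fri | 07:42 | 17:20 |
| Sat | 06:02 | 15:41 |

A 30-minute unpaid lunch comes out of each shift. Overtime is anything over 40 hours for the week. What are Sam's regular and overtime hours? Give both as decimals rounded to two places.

Mon: 09:41–21:20 = 11 h 39 min; less 30 min break → 11 h 9 min
Tue: 07:50–17:16 = 9 h 26 min; less 30 min break → 8 h 56 min
Wed: 08:50–19:26 = 10 h 36 min; less 30 min break → 10 h 6 min
Thu: 07:08–18:39 = 11 h 31 min; less 30 min break → 11 h 1 min
Fri: 07:42–17:20 = 9 h 38 min; less 30 min break → 9 h 8 min
Sat: 06:02–15:41 = 9 h 39 min; less 30 min break → 9 h 9 min
Total worked: 59 h 29 min = 59.48 h.
Threshold 40 h → overtime 19 h 29 min, regular 40 h 0 min.

Regular 40.00 hours, overtime 19.48 hours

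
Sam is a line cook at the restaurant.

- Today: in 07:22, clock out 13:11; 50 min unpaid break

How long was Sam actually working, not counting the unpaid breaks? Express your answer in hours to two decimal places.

Today: 07:22–13:11 = 5 h 49 min; less 50 min break → 4 h 59 min

4.98 hours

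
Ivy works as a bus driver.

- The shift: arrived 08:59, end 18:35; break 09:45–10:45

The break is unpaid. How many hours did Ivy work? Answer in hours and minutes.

The shift: 08:59–18:35 = 9 h 36 min; less 60 min break → 8 h 36 min

8 h 36 min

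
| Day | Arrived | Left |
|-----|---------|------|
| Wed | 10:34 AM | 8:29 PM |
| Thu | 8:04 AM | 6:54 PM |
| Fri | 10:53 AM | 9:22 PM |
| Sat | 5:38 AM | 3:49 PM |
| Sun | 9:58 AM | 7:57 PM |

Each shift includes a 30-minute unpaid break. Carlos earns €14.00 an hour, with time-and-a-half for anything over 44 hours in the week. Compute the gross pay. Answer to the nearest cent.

€718.90

Wed: 10:34 AM–8:29 PM = 9 h 55 min; less 30 min break → 9 h 25 min
Thu: 8:04 AM–6:54 PM = 10 h 50 min; less 30 min break → 10 h 20 min
Fri: 10:53 AM–9:22 PM = 10 h 29 min; less 30 min break → 9 h 59 min
Sat: 5:38 AM–3:49 PM = 10 h 11 min; less 30 min break → 9 h 41 min
Sun: 9:58 AM–7:57 PM = 9 h 59 min; less 30 min break → 9 h 29 min
Total worked: 48 h 54 min = 2934 min.
Regular 44 h 0 min = 2640 min at €14.00/h; overtime 4 h 54 min = 294 min at €21.00/h.
Pay = (2640 × €14.00 + 294 × €21.00) ÷ 60 = €718.90.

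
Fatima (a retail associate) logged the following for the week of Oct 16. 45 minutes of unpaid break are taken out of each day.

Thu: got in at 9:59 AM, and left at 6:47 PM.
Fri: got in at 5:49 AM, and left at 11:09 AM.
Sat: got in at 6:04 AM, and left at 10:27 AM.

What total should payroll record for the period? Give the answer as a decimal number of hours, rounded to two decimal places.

16.27 hours

Thu: 9:59 AM–6:47 PM = 8 h 48 min; less 45 min break → 8 h 3 min
Fri: 5:49 AM–11:09 AM = 5 h 20 min; less 45 min break → 4 h 35 min
Sat: 6:04 AM–10:27 AM = 4 h 23 min; less 45 min break → 3 h 38 min
Total: 8 h 3 min + 4 h 35 min + 3 h 38 min = 16 h 16 min.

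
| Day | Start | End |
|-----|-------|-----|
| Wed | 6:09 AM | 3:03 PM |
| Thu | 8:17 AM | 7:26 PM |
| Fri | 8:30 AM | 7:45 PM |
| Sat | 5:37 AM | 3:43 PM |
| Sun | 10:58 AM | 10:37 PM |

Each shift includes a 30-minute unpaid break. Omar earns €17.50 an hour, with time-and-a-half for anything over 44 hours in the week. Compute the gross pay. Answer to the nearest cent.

Wed: 6:09 AM–3:03 PM = 8 h 54 min; less 30 min break → 8 h 24 min
Thu: 8:17 AM–7:26 PM = 11 h 9 min; less 30 min break → 10 h 39 min
Fri: 8:30 AM–7:45 PM = 11 h 15 min; less 30 min break → 10 h 45 min
Sat: 5:37 AM–3:43 PM = 10 h 6 min; less 30 min break → 9 h 36 min
Sun: 10:58 AM–10:37 PM = 11 h 39 min; less 30 min break → 11 h 9 min
Total worked: 50 h 33 min = 3033 min.
Regular 44 h 0 min = 2640 min at €17.50/h; overtime 6 h 33 min = 393 min at €26.25/h.
Pay = (2640 × €17.50 + 393 × €26.25) ÷ 60 = €941.94.

€941.94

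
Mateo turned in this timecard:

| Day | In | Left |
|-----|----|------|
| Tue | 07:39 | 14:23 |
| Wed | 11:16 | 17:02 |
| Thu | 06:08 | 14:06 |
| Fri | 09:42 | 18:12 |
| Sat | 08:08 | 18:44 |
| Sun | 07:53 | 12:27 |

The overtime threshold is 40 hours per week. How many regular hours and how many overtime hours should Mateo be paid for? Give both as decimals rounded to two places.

Tue: 07:39–14:23 = 6 h 44 min
Wed: 11:16–17:02 = 5 h 46 min
Thu: 06:08–14:06 = 7 h 58 min
Fri: 09:42–18:12 = 8 h 30 min
Sat: 08:08–18:44 = 10 h 36 min
Sun: 07:53–12:27 = 4 h 34 min
Total worked: 44 h 8 min = 44.13 h.
Threshold 40 h → overtime 4 h 8 min, regular 40 h 0 min.

Regular 40.00 hours, overtime 4.13 hours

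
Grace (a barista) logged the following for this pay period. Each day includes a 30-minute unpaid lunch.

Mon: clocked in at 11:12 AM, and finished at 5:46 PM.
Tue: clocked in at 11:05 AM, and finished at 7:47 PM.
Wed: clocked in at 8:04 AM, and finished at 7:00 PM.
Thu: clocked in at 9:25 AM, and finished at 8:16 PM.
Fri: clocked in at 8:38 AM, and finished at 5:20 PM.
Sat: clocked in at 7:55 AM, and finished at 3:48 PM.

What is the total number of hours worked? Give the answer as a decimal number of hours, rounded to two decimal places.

50.63 hours

Mon: 11:12 AM–5:46 PM = 6 h 34 min; less 30 min break → 6 h 4 min
Tue: 11:05 AM–7:47 PM = 8 h 42 min; less 30 min break → 8 h 12 min
Wed: 8:04 AM–7:00 PM = 10 h 56 min; less 30 min break → 10 h 26 min
Thu: 9:25 AM–8:16 PM = 10 h 51 min; less 30 min break → 10 h 21 min
Fri: 8:38 AM–5:20 PM = 8 h 42 min; less 30 min break → 8 h 12 min
Sat: 7:55 AM–3:48 PM = 7 h 53 min; less 30 min break → 7 h 23 min
Total: 6 h 4 min + 8 h 12 min + 10 h 26 min + 10 h 21 min + 8 h 12 min + 7 h 23 min = 50 h 38 min.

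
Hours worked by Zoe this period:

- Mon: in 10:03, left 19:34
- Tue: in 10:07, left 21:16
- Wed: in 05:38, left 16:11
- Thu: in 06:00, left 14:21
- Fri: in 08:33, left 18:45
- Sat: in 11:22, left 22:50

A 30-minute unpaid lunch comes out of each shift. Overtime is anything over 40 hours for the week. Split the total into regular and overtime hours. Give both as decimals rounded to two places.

Mon: 10:03–19:34 = 9 h 31 min; less 30 min break → 9 h 1 min
Tue: 10:07–21:16 = 11 h 9 min; less 30 min break → 10 h 39 min
Wed: 05:38–16:11 = 10 h 33 min; less 30 min break → 10 h 3 min
Thu: 06:00–14:21 = 8 h 21 min; less 30 min break → 7 h 51 min
Fri: 08:33–18:45 = 10 h 12 min; less 30 min break → 9 h 42 min
Sat: 11:22–22:50 = 11 h 28 min; less 30 min break → 10 h 58 min
Total worked: 58 h 14 min = 58.23 h.
Threshold 40 h → overtime 18 h 14 min, regular 40 h 0 min.

Regular 40.00 hours, overtime 18.23 hours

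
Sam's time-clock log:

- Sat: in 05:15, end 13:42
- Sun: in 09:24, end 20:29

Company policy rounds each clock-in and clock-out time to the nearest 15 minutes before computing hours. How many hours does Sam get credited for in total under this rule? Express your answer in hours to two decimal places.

19.50 hours

Sat: in 05:15→05:15, out 13:42→13:45; 8 h 30 min
Sun: in 09:24→09:30, out 20:29→20:30; 11 h 0 min
Total credited: 19 h 30 min.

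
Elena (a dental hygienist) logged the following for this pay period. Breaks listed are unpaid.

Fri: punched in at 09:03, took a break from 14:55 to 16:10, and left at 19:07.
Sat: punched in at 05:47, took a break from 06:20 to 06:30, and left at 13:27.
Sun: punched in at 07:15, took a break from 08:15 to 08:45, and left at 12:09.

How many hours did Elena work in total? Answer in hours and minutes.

20 h 43 min

Fri: 09:03–19:07 = 10 h 4 min; less 75 min break → 8 h 49 min
Sat: 05:47–13:27 = 7 h 40 min; less 10 min break → 7 h 30 min
Sun: 07:15–12:09 = 4 h 54 min; less 30 min break → 4 h 24 min
Total: 8 h 49 min + 7 h 30 min + 4 h 24 min = 20 h 43 min.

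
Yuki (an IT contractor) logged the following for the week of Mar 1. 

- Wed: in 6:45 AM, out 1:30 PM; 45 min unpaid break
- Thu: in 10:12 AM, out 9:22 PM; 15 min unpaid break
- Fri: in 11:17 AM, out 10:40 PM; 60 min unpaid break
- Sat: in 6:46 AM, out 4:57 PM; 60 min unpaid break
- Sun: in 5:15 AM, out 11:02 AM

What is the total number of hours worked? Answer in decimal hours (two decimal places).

Wed: 6:45 AM–1:30 PM = 6 h 45 min; less 45 min break → 6 h 0 min
Thu: 10:12 AM–9:22 PM = 11 h 10 min; less 15 min break → 10 h 55 min
Fri: 11:17 AM–10:40 PM = 11 h 23 min; less 60 min break → 10 h 23 min
Sat: 6:46 AM–4:57 PM = 10 h 11 min; less 60 min break → 9 h 11 min
Sun: 5:15 AM–11:02 AM = 5 h 47 min
Total: 6 h 0 min + 10 h 55 min + 10 h 23 min + 9 h 11 min + 5 h 47 min = 42 h 16 min.

42.27 hours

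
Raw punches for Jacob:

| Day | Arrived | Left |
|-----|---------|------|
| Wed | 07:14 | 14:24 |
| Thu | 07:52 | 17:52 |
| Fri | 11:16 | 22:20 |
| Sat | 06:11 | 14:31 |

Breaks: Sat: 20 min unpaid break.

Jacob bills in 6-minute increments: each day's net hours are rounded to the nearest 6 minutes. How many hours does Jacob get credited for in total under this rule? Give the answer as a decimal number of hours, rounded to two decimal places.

Wed: 07:14–14:24 = 7 h 10 min → rounds to 7 h 12 min
Thu: 07:52–17:52 = 10 h 0 min → rounds to 10 h 0 min
Fri: 11:16–22:20 = 11 h 4 min → rounds to 11 h 6 min
Sat: 06:11–14:31 = 8 h 20 min − 20 min = 8 h 0 min → rounds to 8 h 0 min
Total credited: 36 h 18 min.

36.30 hours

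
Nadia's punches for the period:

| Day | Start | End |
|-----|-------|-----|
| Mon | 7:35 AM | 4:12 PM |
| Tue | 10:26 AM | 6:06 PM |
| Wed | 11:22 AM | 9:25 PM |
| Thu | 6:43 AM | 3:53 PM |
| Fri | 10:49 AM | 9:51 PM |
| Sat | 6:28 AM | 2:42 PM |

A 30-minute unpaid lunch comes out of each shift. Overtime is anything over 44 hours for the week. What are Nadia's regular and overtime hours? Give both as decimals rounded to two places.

Mon: 7:35 AM–4:12 PM = 8 h 37 min; less 30 min break → 8 h 7 min
Tue: 10:26 AM–6:06 PM = 7 h 40 min; less 30 min break → 7 h 10 min
Wed: 11:22 AM–9:25 PM = 10 h 3 min; less 30 min break → 9 h 33 min
Thu: 6:43 AM–3:53 PM = 9 h 10 min; less 30 min break → 8 h 40 min
Fri: 10:49 AM–9:51 PM = 11 h 2 min; less 30 min break → 10 h 32 min
Sat: 6:28 AM–2:42 PM = 8 h 14 min; less 30 min break → 7 h 44 min
Total worked: 51 h 46 min = 51.77 h.
Threshold 44 h → overtime 7 h 46 min, regular 44 h 0 min.

Regular 44.00 hours, overtime 7.77 hours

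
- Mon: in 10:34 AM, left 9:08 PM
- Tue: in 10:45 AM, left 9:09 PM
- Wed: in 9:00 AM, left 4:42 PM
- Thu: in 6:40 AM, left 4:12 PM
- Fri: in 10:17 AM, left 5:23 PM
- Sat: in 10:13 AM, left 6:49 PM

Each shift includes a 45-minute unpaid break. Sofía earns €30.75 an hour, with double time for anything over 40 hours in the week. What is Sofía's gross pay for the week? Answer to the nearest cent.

Mon: 10:34 AM–9:08 PM = 10 h 34 min; less 45 min break → 9 h 49 min
Tue: 10:45 AM–9:09 PM = 10 h 24 min; less 45 min break → 9 h 39 min
Wed: 9:00 AM–4:42 PM = 7 h 42 min; less 45 min break → 6 h 57 min
Thu: 6:40 AM–4:12 PM = 9 h 32 min; less 45 min break → 8 h 47 min
Fri: 10:17 AM–5:23 PM = 7 h 6 min; less 45 min break → 6 h 21 min
Sat: 10:13 AM–6:49 PM = 8 h 36 min; less 45 min break → 7 h 51 min
Total worked: 49 h 24 min = 2964 min.
Regular 40 h 0 min = 2400 min at €30.75/h; overtime 9 h 24 min = 564 min at €61.50/h.
Pay = (2400 × €30.75 + 564 × €61.50) ÷ 60 = €1808.10.

€1808.10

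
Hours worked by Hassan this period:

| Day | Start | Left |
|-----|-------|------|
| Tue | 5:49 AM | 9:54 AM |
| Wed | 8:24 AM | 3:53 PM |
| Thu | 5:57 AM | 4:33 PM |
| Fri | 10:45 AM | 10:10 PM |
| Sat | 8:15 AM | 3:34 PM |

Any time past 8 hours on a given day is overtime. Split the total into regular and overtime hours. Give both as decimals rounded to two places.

Tue: 5:49 AM–9:54 AM = 4 h 5 min
Wed: 8:24 AM–3:53 PM = 7 h 29 min
Thu: 5:57 AM–4:33 PM = 10 h 36 min
Fri: 10:45 AM–10:10 PM = 11 h 25 min
Sat: 8:15 AM–3:34 PM = 7 h 19 min
Tue reg 4 h 5 min / OT 0 h 0 min; Wed reg 7 h 29 min / OT 0 h 0 min; Thu reg 8 h 0 min / OT 2 h 36 min; Fri reg 8 h 0 min / OT 3 h 25 min; Sat reg 7 h 19 min / OT 0 h 0 min.
Totals: regular 34 h 53 min, overtime 6 h 1 min.

Regular 34.88 hours, overtime 6.02 hours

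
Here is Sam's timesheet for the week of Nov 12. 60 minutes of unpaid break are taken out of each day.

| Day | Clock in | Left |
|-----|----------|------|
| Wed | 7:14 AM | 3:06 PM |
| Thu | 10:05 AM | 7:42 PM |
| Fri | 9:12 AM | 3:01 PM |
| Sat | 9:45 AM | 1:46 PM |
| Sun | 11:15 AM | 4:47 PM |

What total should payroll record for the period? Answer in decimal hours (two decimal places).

27.85 hours

Wed: 7:14 AM–3:06 PM = 7 h 52 min; less 60 min break → 6 h 52 min
Thu: 10:05 AM–7:42 PM = 9 h 37 min; less 60 min break → 8 h 37 min
Fri: 9:12 AM–3:01 PM = 5 h 49 min; less 60 min break → 4 h 49 min
Sat: 9:45 AM–1:46 PM = 4 h 1 min; less 60 min break → 3 h 1 min
Sun: 11:15 AM–4:47 PM = 5 h 32 min; less 60 min break → 4 h 32 min
Total: 6 h 52 min + 8 h 37 min + 4 h 49 min + 3 h 1 min + 4 h 32 min = 27 h 51 min.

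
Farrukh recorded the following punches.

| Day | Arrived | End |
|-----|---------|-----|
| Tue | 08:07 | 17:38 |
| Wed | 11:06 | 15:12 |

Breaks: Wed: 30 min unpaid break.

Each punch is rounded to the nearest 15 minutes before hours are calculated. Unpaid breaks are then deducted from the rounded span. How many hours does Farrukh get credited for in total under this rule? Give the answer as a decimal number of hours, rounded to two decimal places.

13.50 hours

Tue: in 08:07→08:00, out 17:38→17:45; 9 h 45 min
Wed: in 11:06→11:00, out 15:12→15:15; 4 h 15 min − 30 min = 3 h 45 min
Total credited: 13 h 30 min.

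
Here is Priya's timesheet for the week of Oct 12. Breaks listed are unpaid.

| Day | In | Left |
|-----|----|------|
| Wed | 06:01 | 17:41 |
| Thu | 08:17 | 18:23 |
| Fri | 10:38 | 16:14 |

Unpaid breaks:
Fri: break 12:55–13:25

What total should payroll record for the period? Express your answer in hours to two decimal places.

26.87 hours

Wed: 06:01–17:41 = 11 h 40 min
Thu: 08:17–18:23 = 10 h 6 min
Fri: 10:38–16:14 = 5 h 36 min; less 30 min break → 5 h 6 min
Total: 11 h 40 min + 10 h 6 min + 5 h 6 min = 26 h 52 min.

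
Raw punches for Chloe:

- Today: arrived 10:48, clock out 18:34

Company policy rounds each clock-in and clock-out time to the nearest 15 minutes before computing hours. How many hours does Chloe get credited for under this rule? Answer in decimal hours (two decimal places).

Today: in 10:48→10:45, out 18:34→18:30; 7 h 45 min

7.75 hours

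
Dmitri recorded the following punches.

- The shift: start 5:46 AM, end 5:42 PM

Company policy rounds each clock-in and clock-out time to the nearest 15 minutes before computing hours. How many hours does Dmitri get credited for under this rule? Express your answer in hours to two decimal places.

The shift: in 5:46 AM→5:45 AM, out 5:42 PM→5:45 PM; 12 h 0 min

12.00 hours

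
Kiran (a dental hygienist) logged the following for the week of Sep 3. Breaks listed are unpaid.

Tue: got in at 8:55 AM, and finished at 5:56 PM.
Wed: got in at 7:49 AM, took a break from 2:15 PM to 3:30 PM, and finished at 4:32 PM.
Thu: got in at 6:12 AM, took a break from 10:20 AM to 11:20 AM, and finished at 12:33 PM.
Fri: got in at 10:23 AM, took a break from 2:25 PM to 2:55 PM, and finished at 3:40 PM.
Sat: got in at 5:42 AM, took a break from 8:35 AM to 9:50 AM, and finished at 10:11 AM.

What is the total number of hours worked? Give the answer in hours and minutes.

29 h 51 min

Tue: 8:55 AM–5:56 PM = 9 h 1 min
Wed: 7:49 AM–4:32 PM = 8 h 43 min; less 75 min break → 7 h 28 min
Thu: 6:12 AM–12:33 PM = 6 h 21 min; less 60 min break → 5 h 21 min
Fri: 10:23 AM–3:40 PM = 5 h 17 min; less 30 min break → 4 h 47 min
Sat: 5:42 AM–10:11 AM = 4 h 29 min; less 75 min break → 3 h 14 min
Total: 9 h 1 min + 7 h 28 min + 5 h 21 min + 4 h 47 min + 3 h 14 min = 29 h 51 min.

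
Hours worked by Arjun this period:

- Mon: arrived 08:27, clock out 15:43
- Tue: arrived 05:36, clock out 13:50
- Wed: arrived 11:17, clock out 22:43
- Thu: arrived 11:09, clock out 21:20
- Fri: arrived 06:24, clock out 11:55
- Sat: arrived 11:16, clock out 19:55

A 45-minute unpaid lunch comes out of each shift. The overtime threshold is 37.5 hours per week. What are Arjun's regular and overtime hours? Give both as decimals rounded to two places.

Regular 37.50 hours, overtime 9.28 hours

Mon: 08:27–15:43 = 7 h 16 min; less 45 min break → 6 h 31 min
Tue: 05:36–13:50 = 8 h 14 min; less 45 min break → 7 h 29 min
Wed: 11:17–22:43 = 11 h 26 min; less 45 min break → 10 h 41 min
Thu: 11:09–21:20 = 10 h 11 min; less 45 min break → 9 h 26 min
Fri: 06:24–11:55 = 5 h 31 min; less 45 min break → 4 h 46 min
Sat: 11:16–19:55 = 8 h 39 min; less 45 min break → 7 h 54 min
Total worked: 46 h 47 min = 46.78 h.
Threshold 37.5 h → overtime 9 h 17 min, regular 37 h 30 min.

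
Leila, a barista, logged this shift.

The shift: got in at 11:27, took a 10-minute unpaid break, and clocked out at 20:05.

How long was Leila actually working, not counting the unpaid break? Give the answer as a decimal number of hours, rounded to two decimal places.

8.47 hours

The shift: 11:27–20:05 = 8 h 38 min; less 10 min break → 8 h 28 min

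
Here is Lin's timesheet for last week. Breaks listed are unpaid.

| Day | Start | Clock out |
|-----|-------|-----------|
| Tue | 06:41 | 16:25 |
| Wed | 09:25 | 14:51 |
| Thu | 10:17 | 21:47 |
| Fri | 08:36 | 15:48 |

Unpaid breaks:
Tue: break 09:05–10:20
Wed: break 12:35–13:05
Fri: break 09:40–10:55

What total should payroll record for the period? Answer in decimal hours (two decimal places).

30.87 hours

Tue: 06:41–16:25 = 9 h 44 min; less 75 min break → 8 h 29 min
Wed: 09:25–14:51 = 5 h 26 min; less 30 min break → 4 h 56 min
Thu: 10:17–21:47 = 11 h 30 min
Fri: 08:36–15:48 = 7 h 12 min; less 75 min break → 5 h 57 min
Total: 8 h 29 min + 4 h 56 min + 11 h 30 min + 5 h 57 min = 30 h 52 min.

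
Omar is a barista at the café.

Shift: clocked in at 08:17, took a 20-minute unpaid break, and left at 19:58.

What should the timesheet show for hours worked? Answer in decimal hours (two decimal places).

Shift: 08:17–19:58 = 11 h 41 min; less 20 min break → 11 h 21 min

11.35 hours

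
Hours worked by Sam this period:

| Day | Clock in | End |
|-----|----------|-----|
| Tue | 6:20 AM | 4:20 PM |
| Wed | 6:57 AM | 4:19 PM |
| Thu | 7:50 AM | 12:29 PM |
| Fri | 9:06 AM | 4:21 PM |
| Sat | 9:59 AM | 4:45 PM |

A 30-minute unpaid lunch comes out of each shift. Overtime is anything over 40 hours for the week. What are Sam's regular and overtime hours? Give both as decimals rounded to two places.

Tue: 6:20 AM–4:20 PM = 10 h 0 min; less 30 min break → 9 h 30 min
Wed: 6:57 AM–4:19 PM = 9 h 22 min; less 30 min break → 8 h 52 min
Thu: 7:50 AM–12:29 PM = 4 h 39 min; less 30 min break → 4 h 9 min
Fri: 9:06 AM–4:21 PM = 7 h 15 min; less 30 min break → 6 h 45 min
Sat: 9:59 AM–4:45 PM = 6 h 46 min; less 30 min break → 6 h 16 min
Total worked: 35 h 32 min = 35.53 h.
Threshold 40 h → overtime 0 h 0 min, regular 35 h 32 min.

Regular 35.53 hours, overtime 0.00 hours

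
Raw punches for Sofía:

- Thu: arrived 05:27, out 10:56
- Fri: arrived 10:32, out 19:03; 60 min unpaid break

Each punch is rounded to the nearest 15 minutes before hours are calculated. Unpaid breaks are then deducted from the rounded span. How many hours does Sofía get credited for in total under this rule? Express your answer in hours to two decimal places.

Thu: in 05:27→05:30, out 10:56→11:00; 5 h 30 min
Fri: in 10:32→10:30, out 19:03→19:00; 8 h 30 min − 60 min = 7 h 30 min
Total credited: 13 h 0 min.

13.00 hours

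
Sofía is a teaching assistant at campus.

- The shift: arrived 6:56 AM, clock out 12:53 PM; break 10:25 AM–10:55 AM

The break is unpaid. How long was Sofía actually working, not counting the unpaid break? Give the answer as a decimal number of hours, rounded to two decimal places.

5.45 hours

The shift: 6:56 AM–12:53 PM = 5 h 57 min; less 30 min break → 5 h 27 min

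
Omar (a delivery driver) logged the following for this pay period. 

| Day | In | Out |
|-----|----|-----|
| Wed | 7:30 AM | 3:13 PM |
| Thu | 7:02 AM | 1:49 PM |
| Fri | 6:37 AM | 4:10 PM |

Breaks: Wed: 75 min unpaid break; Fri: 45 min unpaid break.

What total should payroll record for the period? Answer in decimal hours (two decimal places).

22.05 hours

Wed: 7:30 AM–3:13 PM = 7 h 43 min; less 75 min break → 6 h 28 min
Thu: 7:02 AM–1:49 PM = 6 h 47 min
Fri: 6:37 AM–4:10 PM = 9 h 33 min; less 45 min break → 8 h 48 min
Total: 6 h 28 min + 6 h 47 min + 8 h 48 min = 22 h 3 min.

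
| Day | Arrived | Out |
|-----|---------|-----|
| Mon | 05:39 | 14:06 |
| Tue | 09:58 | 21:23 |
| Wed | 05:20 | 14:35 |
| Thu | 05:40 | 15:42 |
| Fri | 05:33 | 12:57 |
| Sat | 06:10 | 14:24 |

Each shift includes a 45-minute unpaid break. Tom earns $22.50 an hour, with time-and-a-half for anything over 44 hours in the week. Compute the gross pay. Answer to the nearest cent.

Mon: 05:39–14:06 = 8 h 27 min; less 45 min break → 7 h 42 min
Tue: 09:58–21:23 = 11 h 25 min; less 45 min break → 10 h 40 min
Wed: 05:20–14:35 = 9 h 15 min; less 45 min break → 8 h 30 min
Thu: 05:40–15:42 = 10 h 2 min; less 45 min break → 9 h 17 min
Fri: 05:33–12:57 = 7 h 24 min; less 45 min break → 6 h 39 min
Sat: 06:10–14:24 = 8 h 14 min; less 45 min break → 7 h 29 min
Total worked: 50 h 17 min = 3017 min.
Regular 44 h 0 min = 2640 min at $22.50/h; overtime 6 h 17 min = 377 min at $33.75/h.
Pay = (2640 × $22.50 + 377 × $33.75) ÷ 60 = $1202.06.

$1202.06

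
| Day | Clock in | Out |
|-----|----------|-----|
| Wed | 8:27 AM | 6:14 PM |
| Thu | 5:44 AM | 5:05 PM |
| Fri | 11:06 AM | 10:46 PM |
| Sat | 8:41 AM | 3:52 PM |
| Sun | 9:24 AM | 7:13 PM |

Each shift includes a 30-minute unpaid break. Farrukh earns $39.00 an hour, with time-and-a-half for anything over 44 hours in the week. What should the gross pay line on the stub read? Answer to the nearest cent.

Wed: 8:27 AM–6:14 PM = 9 h 47 min; less 30 min break → 9 h 17 min
Thu: 5:44 AM–5:05 PM = 11 h 21 min; less 30 min break → 10 h 51 min
Fri: 11:06 AM–10:46 PM = 11 h 40 min; less 30 min break → 11 h 10 min
Sat: 8:41 AM–3:52 PM = 7 h 11 min; less 30 min break → 6 h 41 min
Sun: 9:24 AM–7:13 PM = 9 h 49 min; less 30 min break → 9 h 19 min
Total worked: 47 h 18 min = 2838 min.
Regular 44 h 0 min = 2640 min at $39.00/h; overtime 3 h 18 min = 198 min at $58.50/h.
Pay = (2640 × $39.00 + 198 × $58.50) ÷ 60 = $1909.05.

$1909.05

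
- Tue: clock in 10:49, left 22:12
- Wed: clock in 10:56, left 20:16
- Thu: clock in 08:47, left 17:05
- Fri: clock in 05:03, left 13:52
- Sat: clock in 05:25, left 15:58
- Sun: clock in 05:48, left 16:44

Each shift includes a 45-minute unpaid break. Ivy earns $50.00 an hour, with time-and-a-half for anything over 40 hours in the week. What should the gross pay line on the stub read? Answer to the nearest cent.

Tue: 10:49–22:12 = 11 h 23 min; less 45 min break → 10 h 38 min
Wed: 10:56–20:16 = 9 h 20 min; less 45 min break → 8 h 35 min
Thu: 08:47–17:05 = 8 h 18 min; less 45 min break → 7 h 33 min
Fri: 05:03–13:52 = 8 h 49 min; less 45 min break → 8 h 4 min
Sat: 05:25–15:58 = 10 h 33 min; less 45 min break → 9 h 48 min
Sun: 05:48–16:44 = 10 h 56 min; less 45 min break → 10 h 11 min
Total worked: 54 h 49 min = 3289 min.
Regular 40 h 0 min = 2400 min at $50.00/h; overtime 14 h 49 min = 889 min at $75.00/h.
Pay = (2400 × $50.00 + 889 × $75.00) ÷ 60 = $3111.25.

$3111.25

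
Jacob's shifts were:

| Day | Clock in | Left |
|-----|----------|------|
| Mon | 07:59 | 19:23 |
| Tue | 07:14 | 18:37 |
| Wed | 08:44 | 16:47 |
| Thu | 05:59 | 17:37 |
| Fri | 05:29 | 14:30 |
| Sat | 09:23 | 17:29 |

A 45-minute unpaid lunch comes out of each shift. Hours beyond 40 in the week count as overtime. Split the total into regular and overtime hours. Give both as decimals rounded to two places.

Mon: 07:59–19:23 = 11 h 24 min; less 45 min break → 10 h 39 min
Tue: 07:14–18:37 = 11 h 23 min; less 45 min break → 10 h 38 min
Wed: 08:44–16:47 = 8 h 3 min; less 45 min break → 7 h 18 min
Thu: 05:59–17:37 = 11 h 38 min; less 45 min break → 10 h 53 min
Fri: 05:29–14:30 = 9 h 1 min; less 45 min break → 8 h 16 min
Sat: 09:23–17:29 = 8 h 6 min; less 45 min break → 7 h 21 min
Total worked: 55 h 5 min = 55.08 h.
Threshold 40 h → overtime 15 h 5 min, regular 40 h 0 min.

Regular 40.00 hours, overtime 15.08 hours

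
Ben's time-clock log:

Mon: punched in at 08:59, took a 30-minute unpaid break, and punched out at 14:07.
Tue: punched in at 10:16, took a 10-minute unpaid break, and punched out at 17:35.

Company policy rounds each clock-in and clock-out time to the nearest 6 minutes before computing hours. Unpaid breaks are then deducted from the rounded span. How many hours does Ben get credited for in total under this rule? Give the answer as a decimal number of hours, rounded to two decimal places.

Mon: in 08:59→09:00, out 14:07→14:06; 5 h 6 min − 30 min = 4 h 36 min
Tue: in 10:16→10:18, out 17:35→17:36; 7 h 18 min − 10 min = 7 h 8 min
Total credited: 11 h 44 min.

11.73 hours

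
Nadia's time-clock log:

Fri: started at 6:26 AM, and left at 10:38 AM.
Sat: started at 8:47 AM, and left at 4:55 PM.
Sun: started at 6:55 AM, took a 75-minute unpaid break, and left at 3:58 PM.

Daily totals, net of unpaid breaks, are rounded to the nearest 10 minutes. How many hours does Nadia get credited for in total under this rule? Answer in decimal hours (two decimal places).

Fri: 6:26 AM–10:38 AM = 4 h 12 min → rounds to 4 h 10 min
Sat: 8:47 AM–4:55 PM = 8 h 8 min → rounds to 8 h 10 min
Sun: 6:55 AM–3:58 PM = 9 h 3 min − 75 min = 7 h 48 min → rounds to 7 h 50 min
Total credited: 20 h 10 min.

20.17 hours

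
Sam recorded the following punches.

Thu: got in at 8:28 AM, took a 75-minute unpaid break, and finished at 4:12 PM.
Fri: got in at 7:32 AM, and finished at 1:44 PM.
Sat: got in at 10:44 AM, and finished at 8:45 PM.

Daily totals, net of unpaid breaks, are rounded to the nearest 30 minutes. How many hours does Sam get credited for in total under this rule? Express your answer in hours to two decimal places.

Thu: 8:28 AM–4:12 PM = 7 h 44 min − 75 min = 6 h 29 min → rounds to 6 h 30 min
Fri: 7:32 AM–1:44 PM = 6 h 12 min → rounds to 6 h 0 min
Sat: 10:44 AM–8:45 PM = 10 h 1 min → rounds to 10 h 0 min
Total credited: 22 h 30 min.

22.50 hours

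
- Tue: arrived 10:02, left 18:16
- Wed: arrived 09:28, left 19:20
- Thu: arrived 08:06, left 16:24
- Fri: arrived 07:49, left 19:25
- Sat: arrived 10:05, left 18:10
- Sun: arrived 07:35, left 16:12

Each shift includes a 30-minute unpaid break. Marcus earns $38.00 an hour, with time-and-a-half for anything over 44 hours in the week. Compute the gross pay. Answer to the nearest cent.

Tue: 10:02–18:16 = 8 h 14 min; less 30 min break → 7 h 44 min
Wed: 09:28–19:20 = 9 h 52 min; less 30 min break → 9 h 22 min
Thu: 08:06–16:24 = 8 h 18 min; less 30 min break → 7 h 48 min
Fri: 07:49–19:25 = 11 h 36 min; less 30 min break → 11 h 6 min
Sat: 10:05–18:10 = 8 h 5 min; less 30 min break → 7 h 35 min
Sun: 07:35–16:12 = 8 h 37 min; less 30 min break → 8 h 7 min
Total worked: 51 h 42 min = 3102 min.
Regular 44 h 0 min = 2640 min at $38.00/h; overtime 7 h 42 min = 462 min at $57.00/h.
Pay = (2640 × $38.00 + 462 × $57.00) ÷ 60 = $2110.90.

$2110.90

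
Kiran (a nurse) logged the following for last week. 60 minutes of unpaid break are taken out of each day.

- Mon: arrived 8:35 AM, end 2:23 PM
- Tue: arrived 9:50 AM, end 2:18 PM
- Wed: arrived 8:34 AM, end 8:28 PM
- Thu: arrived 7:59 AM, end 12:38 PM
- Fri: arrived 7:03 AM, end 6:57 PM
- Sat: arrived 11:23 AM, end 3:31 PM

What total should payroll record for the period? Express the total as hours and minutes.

Mon: 8:35 AM–2:23 PM = 5 h 48 min; less 60 min break → 4 h 48 min
Tue: 9:50 AM–2:18 PM = 4 h 28 min; less 60 min break → 3 h 28 min
Wed: 8:34 AM–8:28 PM = 11 h 54 min; less 60 min break → 10 h 54 min
Thu: 7:59 AM–12:38 PM = 4 h 39 min; less 60 min break → 3 h 39 min
Fri: 7:03 AM–6:57 PM = 11 h 54 min; less 60 min break → 10 h 54 min
Sat: 11:23 AM–3:31 PM = 4 h 8 min; less 60 min break → 3 h 8 min
Total: 4 h 48 min + 3 h 28 min + 10 h 54 min + 3 h 39 min + 10 h 54 min + 3 h 8 min = 36 h 51 min.

36 h 51 min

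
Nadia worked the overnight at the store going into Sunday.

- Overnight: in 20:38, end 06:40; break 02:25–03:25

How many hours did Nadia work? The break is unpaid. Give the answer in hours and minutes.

9 h 2 min

Overnight: 20:38 → midnight = 3 h 22 min; midnight → 06:40 = 6 h 40 min; span 10 h 2 min; less 60 min break → 9 h 2 min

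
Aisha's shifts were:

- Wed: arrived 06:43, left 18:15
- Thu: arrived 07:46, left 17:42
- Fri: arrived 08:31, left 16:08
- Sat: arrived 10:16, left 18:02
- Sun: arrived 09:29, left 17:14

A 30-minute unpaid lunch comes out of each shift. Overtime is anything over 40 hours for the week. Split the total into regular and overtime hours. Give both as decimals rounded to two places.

Wed: 06:43–18:15 = 11 h 32 min; less 30 min break → 11 h 2 min
Thu: 07:46–17:42 = 9 h 56 min; less 30 min break → 9 h 26 min
Fri: 08:31–16:08 = 7 h 37 min; less 30 min break → 7 h 7 min
Sat: 10:16–18:02 = 7 h 46 min; less 30 min break → 7 h 16 min
Sun: 09:29–17:14 = 7 h 45 min; less 30 min break → 7 h 15 min
Total worked: 42 h 6 min = 42.10 h.
Threshold 40 h → overtime 2 h 6 min, regular 40 h 0 min.

Regular 40.00 hours, overtime 2.10 hours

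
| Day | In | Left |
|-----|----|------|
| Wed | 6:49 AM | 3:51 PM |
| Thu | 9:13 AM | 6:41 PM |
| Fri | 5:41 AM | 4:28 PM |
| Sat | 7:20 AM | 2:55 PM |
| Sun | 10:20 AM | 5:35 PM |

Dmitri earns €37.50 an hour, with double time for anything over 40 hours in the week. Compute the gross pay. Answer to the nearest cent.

€1808.75

Wed: 6:49 AM–3:51 PM = 9 h 2 min
Thu: 9:13 AM–6:41 PM = 9 h 28 min
Fri: 5:41 AM–4:28 PM = 10 h 47 min
Sat: 7:20 AM–2:55 PM = 7 h 35 min
Sun: 10:20 AM–5:35 PM = 7 h 15 min
Total worked: 44 h 7 min = 2647 min.
Regular 40 h 0 min = 2400 min at €37.50/h; overtime 4 h 7 min = 247 min at €75.00/h.
Pay = (2400 × €37.50 + 247 × €75.00) ÷ 60 = €1808.75.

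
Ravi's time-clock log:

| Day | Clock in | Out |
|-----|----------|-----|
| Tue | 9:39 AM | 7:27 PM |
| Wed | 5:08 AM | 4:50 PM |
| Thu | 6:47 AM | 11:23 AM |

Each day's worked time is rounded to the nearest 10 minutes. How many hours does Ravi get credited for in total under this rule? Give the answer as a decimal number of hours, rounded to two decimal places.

Tue: 9:39 AM–7:27 PM = 9 h 48 min → rounds to 9 h 50 min
Wed: 5:08 AM–4:50 PM = 11 h 42 min → rounds to 11 h 40 min
Thu: 6:47 AM–11:23 AM = 4 h 36 min → rounds to 4 h 40 min
Total credited: 26 h 10 min.

26.17 hours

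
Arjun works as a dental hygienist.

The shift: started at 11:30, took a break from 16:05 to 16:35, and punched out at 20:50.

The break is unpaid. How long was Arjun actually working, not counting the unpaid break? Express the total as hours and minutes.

8 h 50 min

The shift: 11:30–20:50 = 9 h 20 min; less 30 min break → 8 h 50 min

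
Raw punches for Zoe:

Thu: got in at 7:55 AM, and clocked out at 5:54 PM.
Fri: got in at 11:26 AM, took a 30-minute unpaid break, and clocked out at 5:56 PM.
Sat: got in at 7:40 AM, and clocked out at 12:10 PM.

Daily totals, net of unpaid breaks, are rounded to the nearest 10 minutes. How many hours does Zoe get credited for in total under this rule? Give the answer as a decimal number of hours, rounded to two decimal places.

20.50 hours

Thu: 7:55 AM–5:54 PM = 9 h 59 min → rounds to 10 h 0 min
Fri: 11:26 AM–5:56 PM = 6 h 30 min − 30 min = 6 h 0 min → rounds to 6 h 0 min
Sat: 7:40 AM–12:10 PM = 4 h 30 min → rounds to 4 h 30 min
Total credited: 20 h 30 min.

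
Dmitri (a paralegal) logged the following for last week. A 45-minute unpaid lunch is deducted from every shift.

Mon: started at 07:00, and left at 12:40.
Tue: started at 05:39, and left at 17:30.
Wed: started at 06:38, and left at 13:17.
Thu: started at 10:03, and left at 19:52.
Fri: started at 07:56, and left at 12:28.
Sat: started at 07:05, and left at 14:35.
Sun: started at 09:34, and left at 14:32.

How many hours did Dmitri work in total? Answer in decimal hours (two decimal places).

Mon: 07:00–12:40 = 5 h 40 min; less 45 min break → 4 h 55 min
Tue: 05:39–17:30 = 11 h 51 min; less 45 min break → 11 h 6 min
Wed: 06:38–13:17 = 6 h 39 min; less 45 min break → 5 h 54 min
Thu: 10:03–19:52 = 9 h 49 min; less 45 min break → 9 h 4 min
Fri: 07:56–12:28 = 4 h 32 min; less 45 min break → 3 h 47 min
Sat: 07:05–14:35 = 7 h 30 min; less 45 min break → 6 h 45 min
Sun: 09:34–14:32 = 4 h 58 min; less 45 min break → 4 h 13 min
Total: 4 h 55 min + 11 h 6 min + 5 h 54 min + 9 h 4 min + 3 h 47 min + 6 h 45 min + 4 h 13 min = 45 h 44 min.

45.73 hours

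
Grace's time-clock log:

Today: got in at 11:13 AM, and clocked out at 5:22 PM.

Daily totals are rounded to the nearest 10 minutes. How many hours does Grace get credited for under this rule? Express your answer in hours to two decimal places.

Today: 11:13 AM–5:22 PM = 6 h 9 min → rounds to 6 h 10 min

6.17 hours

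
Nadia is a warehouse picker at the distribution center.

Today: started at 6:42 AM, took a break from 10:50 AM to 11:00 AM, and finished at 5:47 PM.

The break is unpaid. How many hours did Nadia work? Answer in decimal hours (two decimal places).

10.92 hours

Today: 6:42 AM–5:47 PM = 11 h 5 min; less 10 min break → 10 h 55 min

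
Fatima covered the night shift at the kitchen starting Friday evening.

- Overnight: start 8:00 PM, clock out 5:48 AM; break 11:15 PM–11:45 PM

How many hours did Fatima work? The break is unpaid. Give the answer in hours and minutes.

Overnight: 8:00 PM → midnight = 4 h 0 min; midnight → 5:48 AM = 5 h 48 min; span 9 h 48 min; less 30 min break → 9 h 18 min

9 h 18 min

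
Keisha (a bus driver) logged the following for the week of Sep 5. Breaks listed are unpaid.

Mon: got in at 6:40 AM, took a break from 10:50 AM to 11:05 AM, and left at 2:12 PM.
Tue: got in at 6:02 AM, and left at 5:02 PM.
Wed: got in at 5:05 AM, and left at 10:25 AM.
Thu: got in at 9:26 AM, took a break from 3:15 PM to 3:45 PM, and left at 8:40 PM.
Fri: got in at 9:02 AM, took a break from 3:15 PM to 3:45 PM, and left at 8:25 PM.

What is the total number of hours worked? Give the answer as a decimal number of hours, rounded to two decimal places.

Mon: 6:40 AM–2:12 PM = 7 h 32 min; less 15 min break → 7 h 17 min
Tue: 6:02 AM–5:02 PM = 11 h 0 min
Wed: 5:05 AM–10:25 AM = 5 h 20 min
Thu: 9:26 AM–8:40 PM = 11 h 14 min; less 30 min break → 10 h 44 min
Fri: 9:02 AM–8:25 PM = 11 h 23 min; less 30 min break → 10 h 53 min
Total: 7 h 17 min + 11 h 0 min + 5 h 20 min + 10 h 44 min + 10 h 53 min = 45 h 14 min.

45.23 hours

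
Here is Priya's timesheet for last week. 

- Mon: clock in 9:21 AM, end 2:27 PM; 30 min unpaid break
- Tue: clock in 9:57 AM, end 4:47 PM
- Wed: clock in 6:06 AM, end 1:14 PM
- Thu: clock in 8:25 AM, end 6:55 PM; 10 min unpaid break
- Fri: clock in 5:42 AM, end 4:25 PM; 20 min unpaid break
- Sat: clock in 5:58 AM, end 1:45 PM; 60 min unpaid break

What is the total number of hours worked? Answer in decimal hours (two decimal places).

46.07 hours

Mon: 9:21 AM–2:27 PM = 5 h 6 min; less 30 min break → 4 h 36 min
Tue: 9:57 AM–4:47 PM = 6 h 50 min
Wed: 6:06 AM–1:14 PM = 7 h 8 min
Thu: 8:25 AM–6:55 PM = 10 h 30 min; less 10 min break → 10 h 20 min
Fri: 5:42 AM–4:25 PM = 10 h 43 min; less 20 min break → 10 h 23 min
Sat: 5:58 AM–1:45 PM = 7 h 47 min; less 60 min break → 6 h 47 min
Total: 4 h 36 min + 6 h 50 min + 7 h 8 min + 10 h 20 min + 10 h 23 min + 6 h 47 min = 46 h 4 min.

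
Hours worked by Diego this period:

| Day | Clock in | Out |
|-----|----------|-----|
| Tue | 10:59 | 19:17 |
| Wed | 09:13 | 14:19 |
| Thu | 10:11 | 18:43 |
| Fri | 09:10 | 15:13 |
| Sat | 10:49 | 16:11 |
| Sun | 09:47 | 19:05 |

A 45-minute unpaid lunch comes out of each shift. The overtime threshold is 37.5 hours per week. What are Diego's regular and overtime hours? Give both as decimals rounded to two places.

Regular 37.50 hours, overtime 0.65 hours

Tue: 10:59–19:17 = 8 h 18 min; less 45 min break → 7 h 33 min
Wed: 09:13–14:19 = 5 h 6 min; less 45 min break → 4 h 21 min
Thu: 10:11–18:43 = 8 h 32 min; less 45 min break → 7 h 47 min
Fri: 09:10–15:13 = 6 h 3 min; less 45 min break → 5 h 18 min
Sat: 10:49–16:11 = 5 h 22 min; less 45 min break → 4 h 37 min
Sun: 09:47–19:05 = 9 h 18 min; less 45 min break → 8 h 33 min
Total worked: 38 h 9 min = 38.15 h.
Threshold 37.5 h → overtime 0 h 39 min, regular 37 h 30 min.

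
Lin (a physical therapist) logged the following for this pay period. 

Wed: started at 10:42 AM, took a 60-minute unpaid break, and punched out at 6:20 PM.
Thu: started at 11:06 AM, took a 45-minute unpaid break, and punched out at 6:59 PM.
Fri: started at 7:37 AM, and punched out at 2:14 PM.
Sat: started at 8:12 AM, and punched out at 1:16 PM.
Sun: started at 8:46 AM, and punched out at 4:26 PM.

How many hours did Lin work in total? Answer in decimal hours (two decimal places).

Wed: 10:42 AM–6:20 PM = 7 h 38 min; less 60 min break → 6 h 38 min
Thu: 11:06 AM–6:59 PM = 7 h 53 min; less 45 min break → 7 h 8 min
Fri: 7:37 AM–2:14 PM = 6 h 37 min
Sat: 8:12 AM–1:16 PM = 5 h 4 min
Sun: 8:46 AM–4:26 PM = 7 h 40 min
Total: 6 h 38 min + 7 h 8 min + 6 h 37 min + 5 h 4 min + 7 h 40 min = 33 h 7 min.

33.12 hours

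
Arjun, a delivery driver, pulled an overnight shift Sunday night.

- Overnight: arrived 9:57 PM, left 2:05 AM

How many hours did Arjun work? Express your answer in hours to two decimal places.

4.13 hours

Overnight: 9:57 PM → midnight = 2 h 3 min; midnight → 2:05 AM = 2 h 5 min; span 4 h 8 min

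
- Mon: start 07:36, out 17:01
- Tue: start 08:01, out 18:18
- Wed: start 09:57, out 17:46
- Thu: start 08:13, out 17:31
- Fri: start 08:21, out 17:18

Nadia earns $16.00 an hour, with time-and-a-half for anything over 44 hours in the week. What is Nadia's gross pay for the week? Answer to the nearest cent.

Mon: 07:36–17:01 = 9 h 25 min
Tue: 08:01–18:18 = 10 h 17 min
Wed: 09:57–17:46 = 7 h 49 min
Thu: 08:13–17:31 = 9 h 18 min
Fri: 08:21–17:18 = 8 h 57 min
Total worked: 45 h 46 min = 2746 min.
Regular 44 h 0 min = 2640 min at $16.00/h; overtime 1 h 46 min = 106 min at $24.00/h.
Pay = (2640 × $16.00 + 106 × $24.00) ÷ 60 = $746.40.

$746.40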